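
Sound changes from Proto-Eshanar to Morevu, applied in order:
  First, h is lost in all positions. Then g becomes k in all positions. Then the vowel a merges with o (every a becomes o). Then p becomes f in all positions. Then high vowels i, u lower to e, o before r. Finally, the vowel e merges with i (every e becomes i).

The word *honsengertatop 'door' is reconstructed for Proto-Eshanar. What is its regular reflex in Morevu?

Morevu: start from *honsengertatop.
  rule 1 (h-loss): honsengertatop → onsengertatop
  rule 2 (unconditioned shift): onsengertatop → onsenkertatop
  rule 3 (vowel merger): onsenkertatop → onsenkertotop
  rule 4 (unconditioned shift): onsenkertotop → onsenkertotof
  rule 5: no change — onsenkertotof
  rule 6 (vowel merger): onsenkertotof → onsinkirtotof
  ⇒ Morevu onsinkirtotof

onsinkirtotof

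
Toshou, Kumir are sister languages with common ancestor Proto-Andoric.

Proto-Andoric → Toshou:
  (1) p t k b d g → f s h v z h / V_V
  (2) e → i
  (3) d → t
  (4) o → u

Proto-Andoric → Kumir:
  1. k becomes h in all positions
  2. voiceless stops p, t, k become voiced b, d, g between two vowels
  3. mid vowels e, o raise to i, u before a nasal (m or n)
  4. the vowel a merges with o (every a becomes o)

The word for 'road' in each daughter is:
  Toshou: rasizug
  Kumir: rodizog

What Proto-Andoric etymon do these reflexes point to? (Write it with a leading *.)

Position 3: Toshou has s, Kumir has d. Taking the neighbouring segments as reconstructed: Toshou s could go back to *t or *s; Kumir d could go back to *t or *d — the one source consistent with every daughter is *t.
Position 6: Toshou has u, Kumir has o. Taking the neighbouring segments as reconstructed: Toshou u could go back to *o or *u; Kumir o could go back to *a or *o — the one source consistent with every daughter is *o.
Verify the candidate proto-form against each daughter:
Toshou: start from *ratizog.
  rule 1 (intervocalic lenition): ratizog → rasizog
  rule 2: no change — rasizog
  rule 3: no change — rasizog
  rule 4 (vowel merger): rasizog → rasizug
  ⇒ Toshou rasizug
Kumir: *ratizog > radizog > rodizog  (by intervocalic voicing, vowel merger)
No other proto-form is consistent with every reflex, so the reconstruction is *ratizog.

*ratizog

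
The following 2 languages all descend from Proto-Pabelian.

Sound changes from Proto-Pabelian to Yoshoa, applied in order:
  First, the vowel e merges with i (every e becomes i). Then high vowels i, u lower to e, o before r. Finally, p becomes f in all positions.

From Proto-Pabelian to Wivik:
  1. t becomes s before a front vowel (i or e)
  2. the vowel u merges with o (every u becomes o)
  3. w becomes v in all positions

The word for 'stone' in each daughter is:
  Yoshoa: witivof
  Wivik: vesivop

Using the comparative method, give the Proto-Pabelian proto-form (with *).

Position 2: Yoshoa has i, Wivik has e. Wivik preserves e here (none of its changes turn any other segment into e), so the proto-segment is *e.
Position 1: Yoshoa has w, Wivik has v. Yoshoa preserves w here (none of its changes turn any other segment into w), so the proto-segment is *w.
Position 3: Yoshoa has t, Wivik has s. Yoshoa preserves t here (none of its changes turn any other segment into t), so the proto-segment is *t.
This points to *wetivop. Verify forward in each daughter:
Yoshoa: *wetivop > witivop > witivof  (by vowel merger, unconditioned shift)
Wivik: start from *wetivop.
  rule 1 (palatalisation): wetivop → wesivop
  rule 2: no change — wesivop
  rule 3 (unconditioned shift): wesivop → vesivop
  ⇒ Wivik vesivop
No other proto-form is consistent with every reflex, so the reconstruction is *wetivop.

*wetivop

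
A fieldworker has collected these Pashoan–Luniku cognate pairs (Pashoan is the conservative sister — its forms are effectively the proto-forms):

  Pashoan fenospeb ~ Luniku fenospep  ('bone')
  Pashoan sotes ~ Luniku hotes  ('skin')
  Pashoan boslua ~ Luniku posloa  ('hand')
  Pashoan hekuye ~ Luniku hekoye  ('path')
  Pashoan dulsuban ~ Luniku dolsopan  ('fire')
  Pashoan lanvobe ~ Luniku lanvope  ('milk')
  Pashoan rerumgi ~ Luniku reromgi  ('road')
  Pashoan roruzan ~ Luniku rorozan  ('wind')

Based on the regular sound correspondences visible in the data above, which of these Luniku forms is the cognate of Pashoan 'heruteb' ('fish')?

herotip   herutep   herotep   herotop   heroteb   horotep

hekuye ~ hekoye, dulsuban ~ dolsopan — Pashoan u corresponds to Luniku o after a consonant, before a consonant other than r, m, n, p, b, f, v.
fenospeb ~ fenospep — Pashoan b corresponds to Luniku p word-finally.
Applying these to Pashoan 'heruteb':
  heruteb → heroteb   (u→o after a consonant, before a consonant other than r, m, n, p, b, f, v)
  heroteb → herotep   (b→p word-finally)
So the Luniku cognate is 'herotep'.

herotep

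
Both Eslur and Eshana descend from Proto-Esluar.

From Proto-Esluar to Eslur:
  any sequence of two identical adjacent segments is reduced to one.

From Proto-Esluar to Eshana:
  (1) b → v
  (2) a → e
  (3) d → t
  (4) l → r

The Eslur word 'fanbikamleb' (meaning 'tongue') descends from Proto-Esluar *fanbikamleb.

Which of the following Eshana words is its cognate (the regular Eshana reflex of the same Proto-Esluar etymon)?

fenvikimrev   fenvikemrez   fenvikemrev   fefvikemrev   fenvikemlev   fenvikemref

Eshana: start from *fanbikamleb.
  rule 1 (unconditioned shift): fanbikamleb → fanvikamlev
  rule 2 (vowel merger): fanvikamlev → fenvikemlev
  rule 3: no change — fenvikemlev
  rule 4 (unconditioned shift): fenvikemlev → fenvikemrev
  ⇒ Eshana fenvikemrev
Among the options, 'fenvikemrev' alone shows every Eshana change applied in order.

fenvikemrev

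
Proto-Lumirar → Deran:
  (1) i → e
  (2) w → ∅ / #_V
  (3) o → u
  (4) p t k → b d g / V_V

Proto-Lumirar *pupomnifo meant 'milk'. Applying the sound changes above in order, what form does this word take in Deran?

pubumnefu

Deran: *pupomnifo
  pupomnifo → pupomnefo   [vowel merger]
  pupomnefo (rule 2 does not apply)
  pupomnefo → pupumnefu   [vowel merger]
  pupumnefu → pubumnefu   [intervocalic voicing]
  giving Deran pubumnefu.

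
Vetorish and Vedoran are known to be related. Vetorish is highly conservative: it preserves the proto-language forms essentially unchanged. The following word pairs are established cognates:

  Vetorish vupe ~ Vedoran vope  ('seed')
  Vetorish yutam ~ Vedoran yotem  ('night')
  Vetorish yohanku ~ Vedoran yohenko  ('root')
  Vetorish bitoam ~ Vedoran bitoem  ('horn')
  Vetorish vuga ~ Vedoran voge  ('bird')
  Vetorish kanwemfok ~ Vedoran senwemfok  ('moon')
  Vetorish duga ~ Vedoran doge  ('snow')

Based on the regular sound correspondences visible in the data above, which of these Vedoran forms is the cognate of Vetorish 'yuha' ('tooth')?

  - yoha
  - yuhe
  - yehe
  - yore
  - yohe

yohe

yutam ~ yotem, vuga ~ voge — Vetorish u corresponds to Vedoran o after a consonant, before a consonant other than r, m, n, p, b, f, v.
vuga ~ voge, duga ~ doge — Vetorish a corresponds to Vedoran e word-finally.
Applying these to Vetorish 'yuha':
  yuha → yoha   (u→o after a consonant, before a consonant other than r, m, n, p, b, f, v)
  yoha → yohe   (a→e word-finally)
So the Vedoran cognate is 'yohe'.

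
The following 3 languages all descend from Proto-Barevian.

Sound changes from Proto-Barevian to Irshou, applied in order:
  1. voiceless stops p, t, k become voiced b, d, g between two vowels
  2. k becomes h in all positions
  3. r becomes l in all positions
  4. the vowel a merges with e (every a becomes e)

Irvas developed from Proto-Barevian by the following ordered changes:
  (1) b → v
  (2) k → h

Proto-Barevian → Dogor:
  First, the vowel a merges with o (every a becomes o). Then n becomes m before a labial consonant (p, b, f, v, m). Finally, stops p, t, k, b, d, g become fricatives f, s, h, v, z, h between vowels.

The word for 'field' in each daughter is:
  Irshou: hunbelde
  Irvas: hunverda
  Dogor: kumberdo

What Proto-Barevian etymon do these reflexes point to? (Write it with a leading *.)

Position 1: Irshou has h, Irvas has h, Dogor has k. Dogor preserves k here (none of its changes turn any other segment into k), so the proto-segment is *k.
Position 4: Irshou has b, Irvas has v, Dogor has b. Dogor preserves b here (none of its changes turn any other segment into b), so the proto-segment is *b.
Position 8: Irshou has e, Irvas has a, Dogor has o. Irvas preserves a here (none of its changes turn any other segment into a), so the proto-segment is *a.
Verify the candidate proto-form against each daughter:
Irshou: *kunberda
  kunberda (rule 1 does not apply)
  kunberda → hunberda   [unconditioned shift]
  hunberda → hunbelda   [unconditioned shift]
  hunbelda → hunbelde   [vowel merger]
  giving Irshou hunbelde.
Irvas: *kunberda > kunverda > hunverda  (by unconditioned shift, unconditioned shift)
Dogor: *kunberda > kunberdo > kumberdo  (by vowel merger, nasal place assimilation)
Only *kunberda yields all of Irshou hunbelde, Irvas hunverda, Dogor kumberdo.

*kunberda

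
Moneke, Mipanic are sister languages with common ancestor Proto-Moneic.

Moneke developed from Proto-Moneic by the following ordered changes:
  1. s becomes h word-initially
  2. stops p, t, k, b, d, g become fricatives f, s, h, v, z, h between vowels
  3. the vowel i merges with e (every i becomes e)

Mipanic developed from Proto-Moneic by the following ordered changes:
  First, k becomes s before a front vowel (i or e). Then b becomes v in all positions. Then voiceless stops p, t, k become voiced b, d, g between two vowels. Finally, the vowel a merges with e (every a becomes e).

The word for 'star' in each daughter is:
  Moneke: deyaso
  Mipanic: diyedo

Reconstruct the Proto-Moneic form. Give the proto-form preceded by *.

*diyato

Position 2: Moneke has e, Mipanic has i. Mipanic preserves i here (none of its changes turn any other segment into i), so the proto-segment is *i.
Position 5: Moneke has s, Mipanic has d. Taking the neighbouring segments as reconstructed: Moneke s could go back to *t or *s; Mipanic d could go back to *t or *d — the one source consistent with every daughter is *t.
Position 4: Moneke has a, Mipanic has e. Moneke preserves a here (none of its changes turn any other segment into a), so the proto-segment is *a.
This points to *diyato. Verify forward in each daughter:
Moneke: *diyato > diyaso > deyaso  (by intervocalic lenition, vowel merger)
Mipanic: start from *diyato.
  rule 1: no change — diyato
  rule 2: no change — diyato
  rule 3 (intervocalic voicing): diyato → diyado
  rule 4 (vowel merger): diyado → diyedo
  ⇒ Mipanic diyedo
*diyato is the unique common source.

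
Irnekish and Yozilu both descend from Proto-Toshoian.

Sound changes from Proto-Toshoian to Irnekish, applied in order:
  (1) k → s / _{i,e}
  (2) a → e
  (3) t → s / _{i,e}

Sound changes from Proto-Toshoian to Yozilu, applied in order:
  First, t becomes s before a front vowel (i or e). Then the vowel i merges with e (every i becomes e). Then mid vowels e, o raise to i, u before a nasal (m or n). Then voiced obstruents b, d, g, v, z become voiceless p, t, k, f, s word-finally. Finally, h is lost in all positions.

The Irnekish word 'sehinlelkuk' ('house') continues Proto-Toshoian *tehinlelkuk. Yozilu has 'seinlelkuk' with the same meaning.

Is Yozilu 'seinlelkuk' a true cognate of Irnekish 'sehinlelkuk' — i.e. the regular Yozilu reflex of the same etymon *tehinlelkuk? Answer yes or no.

yes

Derive the expected Yozilu reflex of *tehinlelkuk:
Yozilu: start from *tehinlelkuk.
  rule 1 (palatalisation): tehinlelkuk → sehinlelkuk
  rule 2 (vowel merger): sehinlelkuk → sehenlelkuk
  rule 3 (pre-nasal raising): sehenlelkuk → sehinlelkuk
  rule 4: no change — sehinlelkuk
  rule 5 (h-loss): sehinlelkuk → seinlelkuk
  ⇒ Yozilu seinlelkuk
Yozilu 'seinlelkuk' matches the regular reflex exactly, so the pair is cognate.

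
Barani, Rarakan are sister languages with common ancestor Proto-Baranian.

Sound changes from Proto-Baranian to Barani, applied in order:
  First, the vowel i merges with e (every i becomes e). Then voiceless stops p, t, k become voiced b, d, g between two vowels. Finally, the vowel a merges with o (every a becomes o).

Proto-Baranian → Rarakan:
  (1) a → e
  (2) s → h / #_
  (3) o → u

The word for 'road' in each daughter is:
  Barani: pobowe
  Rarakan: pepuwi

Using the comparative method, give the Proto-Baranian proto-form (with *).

Position 6: Barani has e, Rarakan has i. Rarakan preserves i here (none of its changes turn any other segment into i), so the proto-segment is *i.
Position 2: Barani has o, Rarakan has e. Taking the neighbouring segments as reconstructed: Barani o could go back to *a or *o; Rarakan e could go back to *a or *e — the one source consistent with every daughter is *a.
Position 4: Barani has o, Rarakan has u. Taking the neighbouring segments as reconstructed: Barani o could go back to *a or *o; Rarakan u could go back to *o or *u — the one source consistent with every daughter is *o.
Verify the candidate proto-form against each daughter:
Barani: *papowi > papowe > pabowe > pobowe  (by vowel merger, intervocalic voicing, vowel merger)
Rarakan: *papowi
  papowi → pepowi   [vowel merger]
  pepowi (rule 2 does not apply)
  pepowi → pepuwi   [vowel merger]
  giving Rarakan pepuwi.
No other proto-form is consistent with every reflex, so the reconstruction is *papowi.

*papowi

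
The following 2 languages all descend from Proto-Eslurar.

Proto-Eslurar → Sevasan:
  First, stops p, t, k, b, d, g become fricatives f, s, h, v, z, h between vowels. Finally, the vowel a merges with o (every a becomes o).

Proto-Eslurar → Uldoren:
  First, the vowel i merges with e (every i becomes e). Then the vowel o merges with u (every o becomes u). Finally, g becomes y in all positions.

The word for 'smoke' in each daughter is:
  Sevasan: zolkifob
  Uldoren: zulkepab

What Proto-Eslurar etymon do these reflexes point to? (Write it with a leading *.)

*zolkipab

Position 5: Sevasan has i, Uldoren has e. Sevasan preserves i here (none of its changes turn any other segment into i), so the proto-segment is *i.
Position 2: Sevasan has o, Uldoren has u. Taking the neighbouring segments as reconstructed: Sevasan o could go back to *a or *o; Uldoren u could go back to *o or *u — the one source consistent with every daughter is *o.
Position 6: Sevasan has f, Uldoren has p. Uldoren preserves p here (none of its changes turn any other segment into p), so the proto-segment is *p.
Continuing position by position gives *zolkipab; check it forward:
Sevasan: *zolkipab > zolkifab > zolkifob  (by intervocalic lenition, vowel merger)
Uldoren: *zolkipab
  zolkipab → zolkepab   [vowel merger]
  zolkepab → zulkepab   [vowel merger]
  zulkepab (rule 3 does not apply)
  giving Uldoren zulkepab.
Only *zolkipab yields all of Sevasan zolkifob, Uldoren zulkepab.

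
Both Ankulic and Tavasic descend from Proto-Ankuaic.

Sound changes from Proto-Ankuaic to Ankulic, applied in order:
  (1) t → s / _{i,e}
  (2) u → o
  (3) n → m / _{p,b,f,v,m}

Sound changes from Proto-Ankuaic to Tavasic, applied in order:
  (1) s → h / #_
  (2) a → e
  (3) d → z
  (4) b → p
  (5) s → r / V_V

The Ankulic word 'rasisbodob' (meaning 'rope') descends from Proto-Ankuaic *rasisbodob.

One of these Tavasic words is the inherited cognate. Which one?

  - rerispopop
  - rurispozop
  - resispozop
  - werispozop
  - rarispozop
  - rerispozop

Tavasic: *rasisbodob > resisbodob > resisbozob > resispozop > rerispozop  (by vowel merger, unconditioned shift, unconditioned shift, rhotacism)

rerispozop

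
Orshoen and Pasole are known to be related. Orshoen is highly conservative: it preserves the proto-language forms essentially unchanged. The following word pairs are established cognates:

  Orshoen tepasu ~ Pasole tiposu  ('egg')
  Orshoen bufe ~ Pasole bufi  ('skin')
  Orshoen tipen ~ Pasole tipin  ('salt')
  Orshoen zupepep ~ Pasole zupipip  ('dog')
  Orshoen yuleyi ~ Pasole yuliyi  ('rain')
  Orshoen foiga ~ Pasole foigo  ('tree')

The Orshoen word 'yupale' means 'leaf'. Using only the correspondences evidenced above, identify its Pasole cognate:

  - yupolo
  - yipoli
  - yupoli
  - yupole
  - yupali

yupoli

tepasu ~ tiposu — Orshoen a corresponds to Pasole o after a consonant, before a consonant other than r, m, n, p, b, f, v.
bufe ~ bufi — Orshoen e corresponds to Pasole i word-finally.
Applying these to Orshoen 'yupale':
  yupale → yupole   (a→o after a consonant, before a consonant other than r, m, n, p, b, f, v)
  yupole → yupoli   (e→i word-finally)
So the Pasole cognate is 'yupoli'.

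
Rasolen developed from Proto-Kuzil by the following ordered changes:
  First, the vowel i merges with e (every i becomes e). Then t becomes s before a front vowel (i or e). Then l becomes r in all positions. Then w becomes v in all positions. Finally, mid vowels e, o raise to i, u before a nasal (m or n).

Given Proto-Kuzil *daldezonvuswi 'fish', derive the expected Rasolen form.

Rasolen: start from *daldezonvuswi.
  rule 1 (vowel merger): daldezonvuswi → daldezonvuswe
  rule 2: no change — daldezonvuswe
  rule 3 (unconditioned shift): daldezonvuswe → dardezonvuswe
  rule 4 (unconditioned shift): dardezonvuswe → dardezonvusve
  rule 5 (pre-nasal raising): dardezonvusve → dardezunvusve
  ⇒ Rasolen dardezunvusve

dardezunvusve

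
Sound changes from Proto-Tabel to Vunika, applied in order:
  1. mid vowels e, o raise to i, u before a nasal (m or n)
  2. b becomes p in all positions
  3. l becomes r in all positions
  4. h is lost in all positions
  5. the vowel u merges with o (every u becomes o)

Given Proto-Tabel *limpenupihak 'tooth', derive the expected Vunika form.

Vunika: *limpenupihak
  limpenupihak → limpinupihak   [pre-nasal raising]
  limpinupihak (rule 2 does not apply)
  limpinupihak → rimpinupihak   [unconditioned shift]
  rimpinupihak → rimpinupiak   [h-loss]
  rimpinupiak → rimpinopiak   [vowel merger]
  giving Vunika rimpinopiak.

rimpinopiak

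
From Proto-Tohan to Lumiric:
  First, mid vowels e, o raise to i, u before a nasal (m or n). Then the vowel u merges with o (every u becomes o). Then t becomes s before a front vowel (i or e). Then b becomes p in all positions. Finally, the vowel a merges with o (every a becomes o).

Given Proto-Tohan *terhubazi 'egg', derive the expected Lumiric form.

Lumiric: start from *terhubazi.
  rule 1: no change — terhubazi
  rule 2 (vowel merger): terhubazi → terhobazi
  rule 3 (palatalisation): terhobazi → serhobazi
  rule 4 (unconditioned shift): serhobazi → serhopazi
  rule 5 (vowel merger): serhopazi → serhopozi
  ⇒ Lumiric serhopozi

serhopozi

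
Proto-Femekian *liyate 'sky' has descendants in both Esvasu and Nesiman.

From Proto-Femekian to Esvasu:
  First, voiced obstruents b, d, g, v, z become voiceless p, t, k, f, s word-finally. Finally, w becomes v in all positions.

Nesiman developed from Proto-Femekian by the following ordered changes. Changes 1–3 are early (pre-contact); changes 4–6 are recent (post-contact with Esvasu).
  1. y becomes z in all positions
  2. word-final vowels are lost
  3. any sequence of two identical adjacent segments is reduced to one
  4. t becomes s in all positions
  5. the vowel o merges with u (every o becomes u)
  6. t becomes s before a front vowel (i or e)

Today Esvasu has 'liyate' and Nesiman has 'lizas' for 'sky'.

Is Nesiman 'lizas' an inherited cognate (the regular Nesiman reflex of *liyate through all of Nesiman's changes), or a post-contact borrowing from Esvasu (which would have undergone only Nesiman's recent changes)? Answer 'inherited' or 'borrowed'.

If inherited, *liyate would pass through all of Nesiman's changes:
Nesiman: start from *liyate.
  rule 1 (unconditioned shift): liyate → lizate
  rule 2 (apocope): lizate → lizat
  rule 3: no change — lizat
  rule 4 (unconditioned shift): lizat → lizas
  rule 5: no change — lizas
  rule 6: no change — lizas
  ⇒ Nesiman lizas
If borrowed from Esvasu 'liyate' after the early changes, it would undergo only the recent ones:
  rule 4 (unconditioned shift): liyate → liyase
  rule 5 (vowel merger): no change (liyase)
  rule 6 (palatalisation): no change (liyase)
  ⇒ as a loan: liyase
Nesiman 'lizas' matches the inherited outcome exactly, so it is an inherited cognate, not a loan.

inherited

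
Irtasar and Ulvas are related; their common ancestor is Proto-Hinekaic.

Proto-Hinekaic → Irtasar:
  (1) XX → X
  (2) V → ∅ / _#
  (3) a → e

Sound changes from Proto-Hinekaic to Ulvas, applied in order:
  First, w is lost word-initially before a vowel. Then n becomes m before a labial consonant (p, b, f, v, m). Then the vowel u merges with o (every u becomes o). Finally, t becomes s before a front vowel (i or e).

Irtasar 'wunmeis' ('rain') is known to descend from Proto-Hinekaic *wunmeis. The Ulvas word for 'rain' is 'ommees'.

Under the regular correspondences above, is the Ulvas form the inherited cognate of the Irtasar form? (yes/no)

no

Derive the expected Ulvas reflex of *wunmeis:
Ulvas: start from *wunmeis.
  rule 1 (glide loss): wunmeis → unmeis
  rule 2 (nasal place assimilation): unmeis → ummeis
  rule 3 (vowel merger): ummeis → ommeis
  rule 4: no change — ommeis
  ⇒ Ulvas ommeis
The regular Ulvas reflex would be 'ommeis', but the attested form is 'ommees'. The correspondence is irregular, so they are not cognates (the Ulvas form has a different source).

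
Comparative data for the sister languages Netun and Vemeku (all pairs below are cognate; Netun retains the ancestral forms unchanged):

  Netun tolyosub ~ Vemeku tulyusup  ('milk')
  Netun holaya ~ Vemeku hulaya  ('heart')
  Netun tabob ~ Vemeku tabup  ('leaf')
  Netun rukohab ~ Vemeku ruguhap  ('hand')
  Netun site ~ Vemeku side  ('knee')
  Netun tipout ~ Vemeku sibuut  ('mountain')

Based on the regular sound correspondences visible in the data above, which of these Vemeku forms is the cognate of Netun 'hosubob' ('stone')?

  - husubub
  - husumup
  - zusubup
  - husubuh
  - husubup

tolyosub ~ tulyusup, holaya ~ hulaya — Netun o corresponds to Vemeku u after a consonant, before a consonant other than r, m, n, p, b, f, v.
tabob ~ tabup — Netun o corresponds to Vemeku u after a consonant, before a labial obstruent.
tolyosub ~ tulyusup, tabob ~ tabup — Netun b corresponds to Vemeku p word-finally.
Applying these to Netun 'hosubob':
  hosubob → husubob   (o→u after a consonant, before a consonant other than r, m, n, p, b, f, v)
  husubob → husubub   (o→u after a consonant, before a labial obstruent)
  husubub → husubup   (b→p word-finally)
So the Vemeku cognate is 'husubup'.

husubup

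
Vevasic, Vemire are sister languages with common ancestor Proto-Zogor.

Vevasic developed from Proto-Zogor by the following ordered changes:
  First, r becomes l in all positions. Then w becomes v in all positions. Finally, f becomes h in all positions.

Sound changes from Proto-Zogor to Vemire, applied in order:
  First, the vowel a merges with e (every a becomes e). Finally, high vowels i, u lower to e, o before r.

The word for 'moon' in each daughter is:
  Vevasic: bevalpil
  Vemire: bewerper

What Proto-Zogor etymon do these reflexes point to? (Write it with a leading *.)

*bewarpir

Position 7: Vevasic has i, Vemire has e. Vevasic preserves i here (none of its changes turn any other segment into i), so the proto-segment is *i.
Position 3: Vevasic has v, Vemire has w. Vemire preserves w here (none of its changes turn any other segment into w), so the proto-segment is *w.
Verify the candidate proto-form against each daughter:
Vevasic: *bewarpir
  bewarpir → bewalpil   [unconditioned shift]
  bewalpil → bevalpil   [unconditioned shift]
  bevalpil (rule 3 does not apply)
  giving Vevasic bevalpil.
Vemire: *bewarpir
  bewarpir → bewerpir   [vowel merger]
  bewerpir → bewerper   [pre-rhotic lowering]
  giving Vemire bewerper.
No other proto-form is consistent with every reflex, so the reconstruction is *bewarpir.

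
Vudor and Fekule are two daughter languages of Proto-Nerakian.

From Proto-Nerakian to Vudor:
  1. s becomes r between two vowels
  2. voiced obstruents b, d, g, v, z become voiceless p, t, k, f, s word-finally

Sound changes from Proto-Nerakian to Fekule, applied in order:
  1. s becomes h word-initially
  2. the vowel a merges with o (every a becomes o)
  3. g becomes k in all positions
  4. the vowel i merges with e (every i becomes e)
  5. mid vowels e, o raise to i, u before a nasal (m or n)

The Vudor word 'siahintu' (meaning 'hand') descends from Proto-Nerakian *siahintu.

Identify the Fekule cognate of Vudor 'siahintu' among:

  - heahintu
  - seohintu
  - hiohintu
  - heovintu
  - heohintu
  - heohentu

heohintu

Fekule: *siahintu
  siahintu → hiahintu   [debuccalisation]
  hiahintu → hiohintu   [vowel merger]
  hiohintu (rule 3 does not apply)
  hiohintu → heohentu   [vowel merger]
  heohentu → heohintu   [pre-nasal raising]
  giving Fekule heohintu.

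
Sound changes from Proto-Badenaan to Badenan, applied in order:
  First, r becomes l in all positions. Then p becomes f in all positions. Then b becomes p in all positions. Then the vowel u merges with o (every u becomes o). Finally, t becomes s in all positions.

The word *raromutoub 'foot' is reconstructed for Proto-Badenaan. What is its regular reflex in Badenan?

Badenan: start from *raromutoub.
  rule 1 (unconditioned shift): raromutoub → lalomutoub
  rule 2: no change — lalomutoub
  rule 3 (unconditioned shift): lalomutoub → lalomutoup
  rule 4 (vowel merger): lalomutoup → lalomotoop
  rule 5 (unconditioned shift): lalomotoop → lalomosoop
  ⇒ Badenan lalomosoop

lalomosoop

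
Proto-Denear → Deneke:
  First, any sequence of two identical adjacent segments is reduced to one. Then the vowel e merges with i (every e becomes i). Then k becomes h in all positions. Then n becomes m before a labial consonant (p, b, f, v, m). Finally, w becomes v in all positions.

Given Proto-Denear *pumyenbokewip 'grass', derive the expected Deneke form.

Deneke: start from *pumyenbokewip.
  rule 1: no change — pumyenbokewip
  rule 2 (vowel merger): pumyenbokewip → pumyinbokiwip
  rule 3 (unconditioned shift): pumyinbokiwip → pumyinbohiwip
  rule 4 (nasal place assimilation): pumyinbohiwip → pumyimbohiwip
  rule 5 (unconditioned shift): pumyimbohiwip → pumyimbohivip
  ⇒ Deneke pumyimbohivip

pumyimbohivip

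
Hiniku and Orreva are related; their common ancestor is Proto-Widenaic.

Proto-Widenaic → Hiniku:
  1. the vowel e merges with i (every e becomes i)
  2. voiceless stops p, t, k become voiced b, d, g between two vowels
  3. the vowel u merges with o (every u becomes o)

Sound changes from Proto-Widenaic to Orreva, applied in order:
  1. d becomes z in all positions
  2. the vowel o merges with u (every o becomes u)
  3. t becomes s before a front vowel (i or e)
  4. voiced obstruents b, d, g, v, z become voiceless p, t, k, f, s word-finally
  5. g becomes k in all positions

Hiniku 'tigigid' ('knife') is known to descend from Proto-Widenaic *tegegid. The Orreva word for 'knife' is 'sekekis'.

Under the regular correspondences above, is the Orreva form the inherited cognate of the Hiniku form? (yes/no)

yes

Derive the expected Orreva reflex of *tegegid:
Orreva: *tegegid
  tegegid → tegegiz   [unconditioned shift]
  tegegiz (rule 2 does not apply)
  tegegiz → segegiz   [palatalisation]
  segegiz → segegis   [final devoicing]
  segegis → sekekis   [unconditioned shift]
  giving Orreva sekekis.
Orreva 'sekekis' matches the regular reflex exactly, so the pair is cognate.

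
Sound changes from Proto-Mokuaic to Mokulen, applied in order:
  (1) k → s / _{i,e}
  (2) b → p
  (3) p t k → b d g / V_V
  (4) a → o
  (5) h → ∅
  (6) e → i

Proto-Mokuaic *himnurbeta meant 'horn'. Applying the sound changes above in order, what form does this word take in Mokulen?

Mokulen: *himnurbeta
  himnurbeta (rule 1 does not apply)
  himnurbeta → himnurpeta   [unconditioned shift]
  himnurpeta → himnurpeda   [intervocalic voicing]
  himnurpeda → himnurpedo   [vowel merger]
  himnurpedo → imnurpedo   [h-loss]
  imnurpedo → imnurpido   [vowel merger]
  giving Mokulen imnurpido.

imnurpido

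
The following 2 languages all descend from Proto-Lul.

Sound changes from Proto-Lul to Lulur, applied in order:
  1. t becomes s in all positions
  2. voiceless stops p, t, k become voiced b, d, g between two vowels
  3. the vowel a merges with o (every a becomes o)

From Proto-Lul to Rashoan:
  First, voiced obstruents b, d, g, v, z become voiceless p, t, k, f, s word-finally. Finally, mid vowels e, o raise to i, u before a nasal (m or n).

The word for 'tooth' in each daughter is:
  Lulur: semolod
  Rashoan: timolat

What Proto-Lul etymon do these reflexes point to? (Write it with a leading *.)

Position 1: Lulur has s, Rashoan has t. Taking the neighbouring segments as reconstructed: Lulur s could go back to *t or *s; Rashoan t can only go back to *t — the one source consistent with every daughter is *t.
Position 7: Lulur has d, Rashoan has t. Lulur preserves d here (none of its changes turn any other segment into d), so the proto-segment is *d.
Continuing position by position gives *temolad; check it forward:
Lulur: start from *temolad.
  rule 1 (unconditioned shift): temolad → semolad
  rule 2: no change — semolad
  rule 3 (vowel merger): semolad → semolod
  ⇒ Lulur semolod
Rashoan: *temolad
  temolad → temolat   [final devoicing]
  temolat → timolat   [pre-nasal raising]
  giving Rashoan timolat.
No other proto-form is consistent with every reflex, so the reconstruction is *temolad.

*temolad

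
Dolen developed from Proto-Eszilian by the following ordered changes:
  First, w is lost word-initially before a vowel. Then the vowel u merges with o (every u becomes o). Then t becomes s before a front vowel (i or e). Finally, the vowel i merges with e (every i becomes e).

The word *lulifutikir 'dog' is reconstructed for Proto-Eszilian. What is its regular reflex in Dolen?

Dolen: *lulifutikir > lolifotikir > lolifosikir > lolefoseker  (by vowel merger, palatalisation, vowel merger)

lolefoseker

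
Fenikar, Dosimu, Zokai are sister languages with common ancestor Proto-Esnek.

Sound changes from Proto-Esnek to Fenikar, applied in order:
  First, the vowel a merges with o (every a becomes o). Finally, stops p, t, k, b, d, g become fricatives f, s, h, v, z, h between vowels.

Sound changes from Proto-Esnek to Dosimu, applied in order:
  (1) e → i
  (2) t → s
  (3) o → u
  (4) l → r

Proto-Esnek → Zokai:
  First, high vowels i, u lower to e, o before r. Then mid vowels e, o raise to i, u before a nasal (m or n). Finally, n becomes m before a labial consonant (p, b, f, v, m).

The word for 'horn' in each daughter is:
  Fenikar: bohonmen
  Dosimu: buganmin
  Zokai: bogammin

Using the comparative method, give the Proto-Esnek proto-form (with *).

Position 2: Fenikar has o, Dosimu has u, Zokai has o. Taking the neighbouring segments as reconstructed: Fenikar o could go back to *a or *o; Dosimu u could go back to *o or *u; Zokai o can only go back to *o — the one source consistent with every daughter is *o.
Position 7: Fenikar has e, Dosimu has i, Zokai has i. Fenikar preserves e here (none of its changes turn any other segment into e), so the proto-segment is *e.
Position 4: Fenikar has o, Dosimu has a, Zokai has a. Dosimu preserves a here (none of its changes turn any other segment into a), so the proto-segment is *a.
Continuing position by position gives *boganmen; check it forward:
Fenikar: start from *boganmen.
  rule 1 (vowel merger): boganmen → bogonmen
  rule 2 (intervocalic lenition): bogonmen → bohonmen
  ⇒ Fenikar bohonmen
Dosimu: *boganmen
  boganmen → boganmin   [vowel merger]
  boganmin (rule 2 does not apply)
  boganmin → buganmin   [vowel merger]
  buganmin (rule 4 does not apply)
  giving Dosimu buganmin.
Zokai: start from *boganmen.
  rule 1: no change — boganmen
  rule 2 (pre-nasal raising): boganmen → boganmin
  rule 3 (nasal place assimilation): boganmin → bogammin
  ⇒ Zokai bogammin
Only *boganmen yields all of Fenikar bohonmen, Dosimu buganmin, Zokai bogammin.

*boganmen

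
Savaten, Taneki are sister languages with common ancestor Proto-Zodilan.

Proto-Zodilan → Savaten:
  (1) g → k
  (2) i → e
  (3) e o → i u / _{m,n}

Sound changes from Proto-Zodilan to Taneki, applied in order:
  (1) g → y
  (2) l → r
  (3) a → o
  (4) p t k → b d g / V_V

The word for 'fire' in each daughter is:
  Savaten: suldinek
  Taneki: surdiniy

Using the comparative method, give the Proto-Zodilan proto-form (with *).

*suldinig

Position 3: Savaten has l, Taneki has r. Savaten preserves l here (none of its changes turn any other segment into l), so the proto-segment is *l.
Position 8: Savaten has k, Taneki has y. Taking the neighbouring segments as reconstructed: Savaten k could go back to *k or *g; Taneki y could go back to *g or *y — the one source consistent with every daughter is *g.
This points to *suldinig. Verify forward in each daughter:
Savaten: start from *suldinig.
  rule 1 (unconditioned shift): suldinig → suldinik
  rule 2 (vowel merger): suldinik → suldenek
  rule 3 (pre-nasal raising): suldenek → suldinek
  ⇒ Savaten suldinek
Taneki: *suldinig > suldiniy > surdiniy  (by unconditioned shift, unconditioned shift)
Only *suldinig yields all of Savaten suldinek, Taneki surdiniy.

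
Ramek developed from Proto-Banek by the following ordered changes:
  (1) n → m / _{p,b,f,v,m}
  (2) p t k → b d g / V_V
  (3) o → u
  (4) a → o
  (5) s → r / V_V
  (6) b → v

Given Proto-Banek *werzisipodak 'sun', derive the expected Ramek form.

Ramek: *werzisipodak > werzisibodak > werzisibudak > werzisibudok > werziribudok > werzirivudok  (by intervocalic voicing, vowel merger, vowel merger, rhotacism, unconditioned shift)

werzirivudok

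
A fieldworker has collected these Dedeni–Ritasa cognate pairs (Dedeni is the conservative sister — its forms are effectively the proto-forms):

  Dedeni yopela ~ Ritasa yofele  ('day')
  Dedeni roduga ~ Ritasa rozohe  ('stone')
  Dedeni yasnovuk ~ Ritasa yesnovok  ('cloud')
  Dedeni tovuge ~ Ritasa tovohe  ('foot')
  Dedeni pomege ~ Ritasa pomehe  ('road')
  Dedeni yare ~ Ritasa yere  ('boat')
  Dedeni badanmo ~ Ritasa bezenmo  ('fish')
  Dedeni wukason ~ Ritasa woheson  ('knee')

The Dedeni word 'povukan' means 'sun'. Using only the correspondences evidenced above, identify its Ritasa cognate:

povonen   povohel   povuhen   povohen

roduga ~ rozohe, yasnovuk ~ yesnovok — Dedeni u corresponds to Ritasa o after a consonant, before a consonant other than r, m, n, p, b, f, v.
wukason ~ woheson — Dedeni k corresponds to Ritasa h between vowels (before a back vowel).
badanmo ~ bezenmo — Dedeni a corresponds to Ritasa e after a consonant, before a nasal.
Applying these to Dedeni 'povukan':
  povukan → povokan   (u→o after a consonant, before a consonant other than r, m, n, p, b, f, v)
  povokan → povohan   (k→h between vowels (before a back vowel))
  povohan → povohen   (a→e after a consonant, before a nasal)
So the Ritasa cognate is 'povohen'.

povohen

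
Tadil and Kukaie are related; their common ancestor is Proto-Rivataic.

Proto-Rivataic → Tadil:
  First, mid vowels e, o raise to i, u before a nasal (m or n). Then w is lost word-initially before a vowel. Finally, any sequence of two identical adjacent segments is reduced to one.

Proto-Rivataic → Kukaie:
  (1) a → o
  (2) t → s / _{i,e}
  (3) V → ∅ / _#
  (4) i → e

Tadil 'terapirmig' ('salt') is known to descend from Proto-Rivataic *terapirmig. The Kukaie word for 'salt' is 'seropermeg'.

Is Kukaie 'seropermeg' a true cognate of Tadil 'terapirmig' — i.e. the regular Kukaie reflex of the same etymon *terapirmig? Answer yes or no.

Derive the expected Kukaie reflex of *terapirmig:
Kukaie: *terapirmig
  terapirmig → teropirmig   [vowel merger]
  teropirmig → seropirmig   [palatalisation]
  seropirmig (rule 3 does not apply)
  seropirmig → seropermeg   [vowel merger]
  giving Kukaie seropermeg.
Kukaie 'seropermeg' matches the regular reflex exactly, so the pair is cognate.

yes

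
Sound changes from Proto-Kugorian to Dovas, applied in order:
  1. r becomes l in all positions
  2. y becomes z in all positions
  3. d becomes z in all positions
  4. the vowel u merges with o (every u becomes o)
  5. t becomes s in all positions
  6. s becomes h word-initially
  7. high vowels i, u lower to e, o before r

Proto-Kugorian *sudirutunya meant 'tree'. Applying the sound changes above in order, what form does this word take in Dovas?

hozilosonza

Dovas: start from *sudirutunya.
  rule 1 (unconditioned shift): sudirutunya → sudilutunya
  rule 2 (unconditioned shift): sudilutunya → sudilutunza
  rule 3 (unconditioned shift): sudilutunza → suzilutunza
  rule 4 (vowel merger): suzilutunza → sozilotonza
  rule 5 (unconditioned shift): sozilotonza → sozilosonza
  rule 6 (debuccalisation): sozilosonza → hozilosonza
  rule 7: no change — hozilosonza
  ⇒ Dovas hozilosonza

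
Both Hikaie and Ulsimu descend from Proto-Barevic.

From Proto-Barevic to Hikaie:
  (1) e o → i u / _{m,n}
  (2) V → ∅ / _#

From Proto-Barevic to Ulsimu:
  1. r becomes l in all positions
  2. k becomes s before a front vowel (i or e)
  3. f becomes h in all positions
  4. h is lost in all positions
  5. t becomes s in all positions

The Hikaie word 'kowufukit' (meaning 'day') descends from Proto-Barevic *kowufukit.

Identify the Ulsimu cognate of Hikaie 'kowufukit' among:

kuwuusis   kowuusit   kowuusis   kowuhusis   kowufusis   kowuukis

kowuusis

Ulsimu: *kowufukit
  kowufukit (rule 1 does not apply)
  kowufukit → kowufusit   [palatalisation]
  kowufusit → kowuhusit   [unconditioned shift]
  kowuhusit → kowuusit   [h-loss]
  kowuusit → kowuusis   [unconditioned shift]
  giving Ulsimu kowuusis.
Among the options, 'kowuusis' alone shows every Ulsimu change applied in order.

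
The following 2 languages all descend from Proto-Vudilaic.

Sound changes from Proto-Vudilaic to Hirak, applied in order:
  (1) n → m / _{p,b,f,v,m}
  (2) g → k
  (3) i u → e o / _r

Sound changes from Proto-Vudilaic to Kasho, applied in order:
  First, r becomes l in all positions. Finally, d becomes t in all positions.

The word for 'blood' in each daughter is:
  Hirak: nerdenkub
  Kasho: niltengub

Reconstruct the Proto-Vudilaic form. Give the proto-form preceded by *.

*nirdengub

Position 4: Hirak has d, Kasho has t. Hirak preserves d here (none of its changes turn any other segment into d), so the proto-segment is *d.
Position 7: Hirak has k, Kasho has g. Kasho preserves g here (none of its changes turn any other segment into g), so the proto-segment is *g.
Position 2: Hirak has e, Kasho has i. Kasho preserves i here (none of its changes turn any other segment into i), so the proto-segment is *i.
This points to *nirdengub. Verify forward in each daughter:
Hirak: *nirdengub > nirdenkub > nerdenkub  (by unconditioned shift, pre-rhotic lowering)
Kasho: *nirdengub
  nirdengub → nildengub   [unconditioned shift]
  nildengub → niltengub   [unconditioned shift]
  giving Kasho niltengub.
No other proto-form is consistent with every reflex, so the reconstruction is *nirdengub.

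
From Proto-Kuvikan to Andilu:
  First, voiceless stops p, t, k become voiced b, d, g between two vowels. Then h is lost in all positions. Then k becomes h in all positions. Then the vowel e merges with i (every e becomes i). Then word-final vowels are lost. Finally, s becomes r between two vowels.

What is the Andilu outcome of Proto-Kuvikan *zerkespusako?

zirhispurag

Andilu: *zerkespusako > zerkespusago > zerhespusago > zirhispusago > zirhispusag > zirhispurag  (by intervocalic voicing, unconditioned shift, vowel merger, apocope, rhotacism)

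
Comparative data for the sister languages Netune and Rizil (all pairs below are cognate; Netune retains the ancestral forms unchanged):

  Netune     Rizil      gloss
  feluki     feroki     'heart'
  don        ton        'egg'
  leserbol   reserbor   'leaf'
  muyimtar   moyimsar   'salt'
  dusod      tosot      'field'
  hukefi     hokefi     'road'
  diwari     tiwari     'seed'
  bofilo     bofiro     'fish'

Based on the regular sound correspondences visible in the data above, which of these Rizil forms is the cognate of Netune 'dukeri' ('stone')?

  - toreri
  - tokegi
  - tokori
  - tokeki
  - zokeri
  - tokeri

dusod ~ tosot — Netune d corresponds to Rizil t word-initially before a back vowel.
feluki ~ feroki, muyimtar ~ moyimsar — Netune u corresponds to Rizil o after a consonant, before a consonant other than r, m, n, p, b, f, v.
Applying these to Netune 'dukeri':
  dukeri → tukeri   (d→t word-initially before a back vowel)
  tukeri → tokeri   (u→o after a consonant, before a consonant other than r, m, n, p, b, f, v)
So the Rizil cognate is 'tokeri'.

tokeri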